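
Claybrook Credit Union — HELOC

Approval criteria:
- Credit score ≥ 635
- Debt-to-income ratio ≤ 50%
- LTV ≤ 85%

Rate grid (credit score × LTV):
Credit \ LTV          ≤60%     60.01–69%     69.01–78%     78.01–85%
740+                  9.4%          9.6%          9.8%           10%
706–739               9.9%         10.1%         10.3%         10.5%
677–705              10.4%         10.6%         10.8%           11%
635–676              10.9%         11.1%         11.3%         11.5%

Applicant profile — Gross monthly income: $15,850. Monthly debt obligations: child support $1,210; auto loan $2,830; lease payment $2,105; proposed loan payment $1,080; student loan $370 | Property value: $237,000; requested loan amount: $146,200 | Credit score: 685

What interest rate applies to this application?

Credit score 685 ≥ 635; Total monthly debts = (1,210 + 2,830 + 2,105 + 1,080 + 370) = 7,595. Debt-to-income = 7,595/15,850 = 47.9% — meets 50% limit
LTV: 146,200 ÷ 237,000 = 61.7%, within 85% cap
Credit 685 → row 677–705; LTV 61.7% → column 60.01–69%. Grid cell → 10.6%.

10.6%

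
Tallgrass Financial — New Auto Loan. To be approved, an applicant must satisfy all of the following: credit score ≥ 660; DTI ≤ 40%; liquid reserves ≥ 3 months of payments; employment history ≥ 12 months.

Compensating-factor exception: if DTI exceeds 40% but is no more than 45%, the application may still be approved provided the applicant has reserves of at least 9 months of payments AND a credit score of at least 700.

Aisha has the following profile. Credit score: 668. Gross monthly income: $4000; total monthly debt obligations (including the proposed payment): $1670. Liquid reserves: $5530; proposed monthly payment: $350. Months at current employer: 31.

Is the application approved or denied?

Denied

Credit score 668 ≥ 660 (meets base)
DTI = 1,670/4,000 = 41.8% > 40% — standard DTI limit exceeded.
Reserves: 5,530 ÷ 350 = 15.8 months (meets 3-month minimum)
Employment 31 ≥ 12 months
DTI 41.8% is within the 40%–45% exception band; checking compensating factors.
Reserves 15.8 ≥ 9 months; credit score 668 < 700.
Override conditions not both satisfied; exception does not apply.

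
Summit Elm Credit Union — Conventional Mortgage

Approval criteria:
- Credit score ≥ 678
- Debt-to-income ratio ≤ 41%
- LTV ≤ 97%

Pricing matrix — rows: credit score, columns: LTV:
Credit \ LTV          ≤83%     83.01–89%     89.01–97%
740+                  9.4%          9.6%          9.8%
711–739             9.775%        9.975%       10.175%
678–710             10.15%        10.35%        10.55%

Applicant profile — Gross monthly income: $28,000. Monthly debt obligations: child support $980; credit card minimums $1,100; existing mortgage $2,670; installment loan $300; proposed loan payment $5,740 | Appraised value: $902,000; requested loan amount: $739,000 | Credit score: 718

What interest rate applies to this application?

Credit score 718 ≥ 678; Total monthly debts = (980 + 1,100 + 2,670 + 300 + 5,740) = 10,790. Debt-to-income = 10,790/28,000 = 38.5% — meets 41% limit
LTV = 739,000/902,000 = 81.9% ≤ 97%
Score 718 is in the 711–739 band; LTV 81.9% is in the ≤83% band → 9.775%.

9.775%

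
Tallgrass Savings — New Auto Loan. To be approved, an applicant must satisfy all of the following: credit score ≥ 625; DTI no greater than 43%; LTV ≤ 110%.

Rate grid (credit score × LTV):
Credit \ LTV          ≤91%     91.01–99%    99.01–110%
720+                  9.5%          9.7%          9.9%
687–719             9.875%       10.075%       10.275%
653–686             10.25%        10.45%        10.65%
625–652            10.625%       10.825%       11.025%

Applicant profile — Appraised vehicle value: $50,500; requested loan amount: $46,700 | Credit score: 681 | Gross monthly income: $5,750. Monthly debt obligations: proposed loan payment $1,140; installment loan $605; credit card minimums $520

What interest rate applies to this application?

Credit score 681 ≥ 625; Total monthly debts = (1,140 + 605 + 520) = 2,265. DTI = 2,265/5,750 = 39.4% ≤ 43%
Loan-to-value = 46,700/50,500 = 92.5% — pass (110% max)
Credit 681 → row 653–686; LTV 92.5% → column 91.01–99%. Grid cell → 10.45%.

10.45%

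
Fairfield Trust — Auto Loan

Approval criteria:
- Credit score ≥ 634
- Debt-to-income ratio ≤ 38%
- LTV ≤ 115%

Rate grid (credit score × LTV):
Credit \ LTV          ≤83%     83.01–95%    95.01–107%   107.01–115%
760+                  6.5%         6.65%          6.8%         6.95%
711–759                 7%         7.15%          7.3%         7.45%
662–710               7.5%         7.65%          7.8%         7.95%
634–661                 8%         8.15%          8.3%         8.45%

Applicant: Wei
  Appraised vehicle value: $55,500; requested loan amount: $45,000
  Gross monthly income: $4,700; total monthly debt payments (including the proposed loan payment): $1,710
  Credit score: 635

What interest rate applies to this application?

Credit score 635 ≥ 634; DTI = 1,710/4,700 = 36.4% ≤ 38%
LTV: 45,000 ÷ 55,500 = 81.1%, within 115% cap
Score 635 is in the 634–661 band; LTV 81.1% is in the ≤83% band → 8%.

8%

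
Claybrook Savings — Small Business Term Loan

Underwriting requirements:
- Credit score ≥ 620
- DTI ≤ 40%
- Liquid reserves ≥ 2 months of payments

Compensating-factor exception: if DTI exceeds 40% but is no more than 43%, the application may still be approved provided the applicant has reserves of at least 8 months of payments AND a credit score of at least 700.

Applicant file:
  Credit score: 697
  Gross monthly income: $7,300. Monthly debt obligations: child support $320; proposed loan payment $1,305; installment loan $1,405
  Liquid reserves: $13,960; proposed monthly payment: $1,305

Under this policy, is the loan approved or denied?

Credit score 697 ≥ 620 (meets base)
Total debts = (320 + 1,305 + 1,405) = 3,030. DTI = 3,030/7,300 = 41.5% > 40% — standard DTI limit exceeded.
Reserves = 13,960/1,305 = 10.7 months ≥ 2
DTI 41.5% is within the 40%–43% exception band; checking compensating factors.
Override check — reserves: 10.7 mo (ok); score: 697 (below 700).
Override conditions not both satisfied; exception does not apply.

Denied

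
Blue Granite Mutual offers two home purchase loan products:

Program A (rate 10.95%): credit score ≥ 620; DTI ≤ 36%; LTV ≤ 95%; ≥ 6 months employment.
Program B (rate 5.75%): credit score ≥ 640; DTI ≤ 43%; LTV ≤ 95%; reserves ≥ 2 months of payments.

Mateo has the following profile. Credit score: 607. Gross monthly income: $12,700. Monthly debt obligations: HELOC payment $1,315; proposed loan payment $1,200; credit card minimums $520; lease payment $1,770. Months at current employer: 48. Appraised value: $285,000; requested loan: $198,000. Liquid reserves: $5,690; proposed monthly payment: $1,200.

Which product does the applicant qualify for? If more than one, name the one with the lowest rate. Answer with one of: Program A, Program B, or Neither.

Neither

Total debts = (1,315 + 1,200 + 520 + 1,770) = 4,805; DTI = 4,805/12,700 = 37.8%.
LTV = 198,000/285,000 = 69.5%.
Reserves = 5,690/1,200 = 4.7 months.
Program A: score 607 < 620; DTI 37.8% > 36%; LTV 69.5% ≤ 95%; employment 48 ≥ 6 mo → does not qualify.
Program B: score 607 < 640; DTI 37.8% ≤ 43%; LTV 69.5% ≤ 95%; reserves 4.7 ≥ 2 mo → does not qualify.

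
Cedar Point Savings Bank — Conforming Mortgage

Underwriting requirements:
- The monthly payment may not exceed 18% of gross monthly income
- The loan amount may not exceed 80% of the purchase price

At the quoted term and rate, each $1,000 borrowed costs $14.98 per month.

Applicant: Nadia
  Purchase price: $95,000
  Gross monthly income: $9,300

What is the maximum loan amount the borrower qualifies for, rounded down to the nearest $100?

$76,000

Payment cap: 18% × $9,300 = $1,674/month.
At $14.98 per $1,000, that supports 1,674/14.98 × 1,000 ≈ $111,748 → $111,700.
LTV cap: 80% × $95,000 = $76,000 → $76,000.
Binding constraint: loan-to-value.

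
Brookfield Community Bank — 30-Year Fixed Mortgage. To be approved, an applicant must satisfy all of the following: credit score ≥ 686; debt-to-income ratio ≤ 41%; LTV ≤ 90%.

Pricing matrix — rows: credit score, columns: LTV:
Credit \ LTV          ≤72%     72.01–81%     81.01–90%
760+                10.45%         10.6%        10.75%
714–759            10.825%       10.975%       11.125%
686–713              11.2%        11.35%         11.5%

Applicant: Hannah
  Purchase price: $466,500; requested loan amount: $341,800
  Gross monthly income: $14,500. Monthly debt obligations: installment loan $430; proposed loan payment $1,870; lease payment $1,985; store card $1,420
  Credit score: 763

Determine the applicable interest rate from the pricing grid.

10.6%

Credit score 763 ≥ 686; Total monthly debts = (430 + 1,870 + 1,985 + 1,420) = 5,705. DTI: 5,705 ÷ 14,500 = 39.3%, within the 41% cap
Loan-to-value = 341,800/466,500 = 73.3% — pass (90% max)
Row: 763 falls in 760+. Column: 73.3% falls in 72.01–81%. Rate = 10.6%.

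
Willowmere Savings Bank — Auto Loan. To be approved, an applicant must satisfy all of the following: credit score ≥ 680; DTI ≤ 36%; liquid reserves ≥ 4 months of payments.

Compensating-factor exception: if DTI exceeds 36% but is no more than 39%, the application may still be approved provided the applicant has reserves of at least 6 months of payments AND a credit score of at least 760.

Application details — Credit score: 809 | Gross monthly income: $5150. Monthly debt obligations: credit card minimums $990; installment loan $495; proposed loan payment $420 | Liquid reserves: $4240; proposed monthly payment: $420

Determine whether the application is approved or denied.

Credit score 809 ≥ 680 (meets base)
Total debts = (990 + 495 + 420) = 1,905. DTI = 1,905/5,150 = 37% > 36% — standard DTI limit exceeded.
Liquid reserves cover 4,240/420 = 10.1 months — ≥ 4 required
DTI 37% is within the 36%–39% exception band; checking compensating factors.
Reserves 10.1 ≥ 6 months; credit score 809 ≥ 760.
Both compensating conditions met → exception applies.

Approved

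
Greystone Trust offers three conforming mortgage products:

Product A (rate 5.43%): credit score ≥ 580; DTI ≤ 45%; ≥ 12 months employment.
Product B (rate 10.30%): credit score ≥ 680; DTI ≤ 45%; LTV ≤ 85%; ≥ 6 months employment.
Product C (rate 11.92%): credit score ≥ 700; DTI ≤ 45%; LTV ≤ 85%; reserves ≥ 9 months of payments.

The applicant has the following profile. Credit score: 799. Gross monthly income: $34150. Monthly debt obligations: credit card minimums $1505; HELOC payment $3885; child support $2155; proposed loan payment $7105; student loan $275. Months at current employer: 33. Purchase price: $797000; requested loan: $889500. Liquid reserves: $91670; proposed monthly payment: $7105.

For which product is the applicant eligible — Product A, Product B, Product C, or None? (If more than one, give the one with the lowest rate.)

Product A

Total debts = (1,505 + 3,885 + 2,155 + 7,105 + 275) = 14,925; DTI = 14,925/34,150 = 43.7%.
LTV = 889,500/797,000 = 111.6%.
Reserves = 91,670/7,105 = 12.9 months.
Product A: score 799 ≥ 580; DTI 43.7% ≤ 45%; employment 33 ≥ 12 mo → qualifies.
Product B: score 799 ≥ 680; DTI 43.7% ≤ 45%; LTV 111.6% > 85%; employment 33 ≥ 6 mo → does not qualify.
Product C: score 799 ≥ 700; DTI 43.7% ≤ 45%; LTV 111.6% > 85%; reserves 12.9 ≥ 9 mo → does not qualify.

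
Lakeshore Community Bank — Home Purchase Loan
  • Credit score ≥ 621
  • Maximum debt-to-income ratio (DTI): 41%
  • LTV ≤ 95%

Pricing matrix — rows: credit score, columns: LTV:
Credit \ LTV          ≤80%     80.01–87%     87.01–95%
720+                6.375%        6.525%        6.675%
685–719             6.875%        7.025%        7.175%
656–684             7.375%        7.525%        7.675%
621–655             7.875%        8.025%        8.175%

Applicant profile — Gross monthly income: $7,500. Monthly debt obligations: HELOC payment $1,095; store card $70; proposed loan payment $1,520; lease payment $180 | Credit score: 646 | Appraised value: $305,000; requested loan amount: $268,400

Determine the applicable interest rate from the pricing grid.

Credit score 646 ≥ 621; Total monthly debts = (1,095 + 70 + 1,520 + 180) = 2,865. DTI = 2,865/7,500 = 38.2% ≤ 41%
LTV = 268,400/305,000 = 88% ≤ 95%
Score 646 is in the 621–655 band; LTV 88% is in the 87.01–95% band → 8.175%.

8.175%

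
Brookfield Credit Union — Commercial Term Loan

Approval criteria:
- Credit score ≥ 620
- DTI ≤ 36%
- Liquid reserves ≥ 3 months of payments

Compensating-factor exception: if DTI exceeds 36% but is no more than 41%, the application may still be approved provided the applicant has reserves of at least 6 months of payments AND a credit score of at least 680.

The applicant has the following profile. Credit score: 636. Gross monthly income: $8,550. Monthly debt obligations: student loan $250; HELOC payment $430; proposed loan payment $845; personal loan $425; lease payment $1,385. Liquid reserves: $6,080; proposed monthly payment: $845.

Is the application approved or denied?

Credit score 636 ≥ 620 (meets base)
Total debts = (250 + 430 + 845 + 425 + 1,385) = 3,335. DTI: 3,335 ÷ 8,550 = 39%, over the 36% base limit.
Reserves: 6,080 ÷ 845 = 7.2 months (meets 3-month minimum)
39% falls in the override range (36%–41%), so the compensating-factor test applies.
Override check — reserves: 7.2 mo (ok); score: 636 (below 680).
Override conditions not both satisfied; exception does not apply.

Denied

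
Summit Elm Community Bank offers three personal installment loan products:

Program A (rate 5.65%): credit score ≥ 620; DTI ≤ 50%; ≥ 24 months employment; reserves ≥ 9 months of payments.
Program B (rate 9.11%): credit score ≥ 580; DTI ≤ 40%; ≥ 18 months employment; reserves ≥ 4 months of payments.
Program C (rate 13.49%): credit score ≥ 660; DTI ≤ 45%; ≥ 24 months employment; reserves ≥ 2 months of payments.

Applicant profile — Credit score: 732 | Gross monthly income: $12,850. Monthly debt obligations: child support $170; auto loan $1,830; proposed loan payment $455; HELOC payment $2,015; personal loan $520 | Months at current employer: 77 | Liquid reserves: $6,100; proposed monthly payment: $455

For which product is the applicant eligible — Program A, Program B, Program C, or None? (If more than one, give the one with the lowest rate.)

Total debts = (170 + 1,830 + 455 + 2,015 + 520) = 4,990; DTI = 4,990/12,850 = 38.8%.
Reserves = 6,100/455 = 13.4 months.
Program A: score 732 ≥ 620; DTI 38.8% ≤ 50%; employment 77 ≥ 24 mo; reserves 13.4 ≥ 9 mo → qualifies.
Program B: score 732 ≥ 580; DTI 38.8% ≤ 40%; employment 77 ≥ 18 mo; reserves 13.4 ≥ 4 mo → qualifies.
Program C: score 732 ≥ 660; DTI 38.8% ≤ 45%; employment 77 ≥ 24 mo; reserves 13.4 ≥ 2 mo → qualifies.
Qualifying: Program A, Program B, Program C. Lowest rate is 5.65% → Program A.

Program A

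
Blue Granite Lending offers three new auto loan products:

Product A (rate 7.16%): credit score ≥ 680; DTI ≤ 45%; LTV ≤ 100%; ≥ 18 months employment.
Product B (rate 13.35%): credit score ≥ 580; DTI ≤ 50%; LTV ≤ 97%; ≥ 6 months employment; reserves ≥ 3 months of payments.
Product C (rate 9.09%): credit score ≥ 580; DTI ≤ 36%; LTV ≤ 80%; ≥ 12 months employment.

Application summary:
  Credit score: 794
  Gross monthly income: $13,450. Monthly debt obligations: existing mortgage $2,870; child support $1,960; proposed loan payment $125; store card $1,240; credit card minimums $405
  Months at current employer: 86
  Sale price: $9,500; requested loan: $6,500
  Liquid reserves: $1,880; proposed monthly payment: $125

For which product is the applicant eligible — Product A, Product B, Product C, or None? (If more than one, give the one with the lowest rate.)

Total debts = (2,870 + 1,960 + 125 + 1,240 + 405) = 6,600; DTI = 6,600/13,450 = 49.1%.
LTV = 6,500/9,500 = 68.4%.
Reserves = 1,880/125 = 15.0 months.
Product A: score 794 ≥ 680; DTI 49.1% > 45%; LTV 68.4% ≤ 100%; employment 86 ≥ 18 mo → does not qualify.
Product B: score 794 ≥ 580; DTI 49.1% ≤ 50%; LTV 68.4% ≤ 97%; employment 86 ≥ 6 mo; reserves 15.0 ≥ 3 mo → qualifies.
Product C: score 794 ≥ 580; DTI 49.1% > 36%; LTV 68.4% ≤ 80%; employment 86 ≥ 12 mo → does not qualify.

Product B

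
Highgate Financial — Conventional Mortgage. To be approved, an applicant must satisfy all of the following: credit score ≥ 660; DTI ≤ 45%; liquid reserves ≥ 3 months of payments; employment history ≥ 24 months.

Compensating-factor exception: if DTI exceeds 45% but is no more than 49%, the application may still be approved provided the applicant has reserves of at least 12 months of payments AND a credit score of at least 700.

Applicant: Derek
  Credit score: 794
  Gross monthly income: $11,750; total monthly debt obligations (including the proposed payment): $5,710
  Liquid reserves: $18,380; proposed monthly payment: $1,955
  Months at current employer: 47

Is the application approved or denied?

Credit score 794 ≥ 660 (meets base)
DTI: 5,710 ÷ 11,750 = 48.6%, over the 45% base limit.
Liquid reserves cover 18,380/1,955 = 9.4 months — ≥ 3 required
Employment 47 ≥ 24 months
48.6% falls in the override range (45%–49%), so the compensating-factor test applies.
Override check — reserves: 9.4 mo (short of 12); score: 794 (ok).
Override conditions not both satisfied; exception does not apply.

Denied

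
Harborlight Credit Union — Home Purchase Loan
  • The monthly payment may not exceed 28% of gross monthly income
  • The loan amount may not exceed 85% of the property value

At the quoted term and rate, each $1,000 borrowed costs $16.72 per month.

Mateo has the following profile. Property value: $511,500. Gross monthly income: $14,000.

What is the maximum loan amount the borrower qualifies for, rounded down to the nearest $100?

$234,400

Payment cap: 28% × $14,000 = $3,920/month.
At $16.72 per $1,000, that supports 3,920/16.72 × 1,000 ≈ $234,449 → $234,400.
LTV cap: 85% × $511,500 = $434,775 → $434,700.
Binding constraint: payment-to-income.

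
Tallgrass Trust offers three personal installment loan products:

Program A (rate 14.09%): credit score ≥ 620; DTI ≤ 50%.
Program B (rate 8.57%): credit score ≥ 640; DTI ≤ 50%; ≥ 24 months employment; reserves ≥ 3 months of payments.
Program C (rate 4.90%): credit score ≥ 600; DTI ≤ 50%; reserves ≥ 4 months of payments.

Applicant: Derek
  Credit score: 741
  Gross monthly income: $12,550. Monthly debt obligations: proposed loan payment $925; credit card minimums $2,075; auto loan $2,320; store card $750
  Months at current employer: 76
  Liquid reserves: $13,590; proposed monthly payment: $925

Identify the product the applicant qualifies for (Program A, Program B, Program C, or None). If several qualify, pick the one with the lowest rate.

Total debts = (925 + 2,075 + 2,320 + 750) = 6,070; DTI = 6,070/12,550 = 48.4%.
Reserves = 13,590/925 = 14.7 months.
Program A: score 741 ≥ 620; DTI 48.4% ≤ 50% → qualifies.
Program B: score 741 ≥ 640; DTI 48.4% ≤ 50%; employment 76 ≥ 24 mo; reserves 14.7 ≥ 3 mo → qualifies.
Program C: score 741 ≥ 600; DTI 48.4% ≤ 50%; reserves 14.7 ≥ 4 mo → qualifies.
Qualifying: Program A, Program B, Program C. Lowest rate is 4.90% → Program C.

Program C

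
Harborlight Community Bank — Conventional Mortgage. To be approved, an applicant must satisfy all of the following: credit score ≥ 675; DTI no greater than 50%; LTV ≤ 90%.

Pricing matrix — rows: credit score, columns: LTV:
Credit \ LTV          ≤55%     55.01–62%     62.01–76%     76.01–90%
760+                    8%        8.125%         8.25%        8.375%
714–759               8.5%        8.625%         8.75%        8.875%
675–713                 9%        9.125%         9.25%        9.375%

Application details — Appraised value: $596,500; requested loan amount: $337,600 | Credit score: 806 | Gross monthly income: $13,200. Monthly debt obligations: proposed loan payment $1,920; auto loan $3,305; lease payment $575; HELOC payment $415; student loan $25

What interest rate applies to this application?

Credit score 806 ≥ 675; Total monthly debts = (1,920 + 3,305 + 575 + 415 + 25) = 6,240. Debt-to-income = 6,240/13,200 = 47.3% — meets 50% limit
Loan-to-value = 337,600/596,500 = 56.6% — pass (90% max)
Credit 806 → row 760+; LTV 56.6% → column 55.01–62%. Grid cell → 8.125%.

8.125%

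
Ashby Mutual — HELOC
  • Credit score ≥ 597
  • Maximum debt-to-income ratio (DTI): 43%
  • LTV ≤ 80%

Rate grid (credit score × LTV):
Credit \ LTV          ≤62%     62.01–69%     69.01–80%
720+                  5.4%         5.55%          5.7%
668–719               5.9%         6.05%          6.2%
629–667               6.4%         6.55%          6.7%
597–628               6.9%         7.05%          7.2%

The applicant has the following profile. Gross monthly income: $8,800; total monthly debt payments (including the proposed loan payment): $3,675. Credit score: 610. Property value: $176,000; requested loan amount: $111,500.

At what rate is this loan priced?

Credit score 610 ≥ 597; DTI = 3,675/8,800 = 41.8% ≤ 43%
LTV = 111,500/176,000 = 63.4% ≤ 80%
Credit 610 → row 597–628; LTV 63.4% → column 62.01–69%. Grid cell → 7.05%.

7.05%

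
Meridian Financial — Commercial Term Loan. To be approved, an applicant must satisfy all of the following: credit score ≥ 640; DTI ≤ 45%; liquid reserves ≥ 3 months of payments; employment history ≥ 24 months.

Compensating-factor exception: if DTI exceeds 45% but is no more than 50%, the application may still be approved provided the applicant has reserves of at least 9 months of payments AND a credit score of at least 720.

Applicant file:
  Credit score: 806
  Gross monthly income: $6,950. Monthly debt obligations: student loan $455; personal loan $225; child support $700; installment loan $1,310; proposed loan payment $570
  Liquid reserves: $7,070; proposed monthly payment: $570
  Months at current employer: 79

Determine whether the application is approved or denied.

Credit score 806 ≥ 640 (meets base)
Total debts = (455 + 225 + 700 + 1,310 + 570) = 3,260. DTI: 3,260 ÷ 6,950 = 46.9%, over the 45% base limit.
Liquid reserves cover 7,070/570 = 12.4 months — ≥ 3 required
Employment 79 ≥ 24 months
DTI 46.9% is within the 45%–50% exception band; checking compensating factors.
Override check — reserves: 12.4 mo (ok); score: 806 (ok).
Both compensating conditions met → exception applies.

Approved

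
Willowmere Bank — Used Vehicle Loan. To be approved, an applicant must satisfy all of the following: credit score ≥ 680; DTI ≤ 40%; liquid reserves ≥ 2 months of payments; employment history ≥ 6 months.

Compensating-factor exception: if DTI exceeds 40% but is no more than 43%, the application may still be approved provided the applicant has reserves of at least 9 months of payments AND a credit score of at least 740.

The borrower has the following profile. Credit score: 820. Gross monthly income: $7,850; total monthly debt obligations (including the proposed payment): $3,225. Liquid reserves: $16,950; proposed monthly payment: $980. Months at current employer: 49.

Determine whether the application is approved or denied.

Credit score 820 ≥ 680 (meets base)
DTI: 3,225 ÷ 7,850 = 41.1%, over the 40% base limit.
Liquid reserves cover 16,950/980 = 17.3 months — ≥ 2 required
Employment 49 ≥ 6 months
DTI 41.1% is within the 40%–43% exception band; checking compensating factors.
Reserves 17.3 ≥ 9 months; credit score 820 ≥ 740.
Both compensating conditions met → exception applies.

Approved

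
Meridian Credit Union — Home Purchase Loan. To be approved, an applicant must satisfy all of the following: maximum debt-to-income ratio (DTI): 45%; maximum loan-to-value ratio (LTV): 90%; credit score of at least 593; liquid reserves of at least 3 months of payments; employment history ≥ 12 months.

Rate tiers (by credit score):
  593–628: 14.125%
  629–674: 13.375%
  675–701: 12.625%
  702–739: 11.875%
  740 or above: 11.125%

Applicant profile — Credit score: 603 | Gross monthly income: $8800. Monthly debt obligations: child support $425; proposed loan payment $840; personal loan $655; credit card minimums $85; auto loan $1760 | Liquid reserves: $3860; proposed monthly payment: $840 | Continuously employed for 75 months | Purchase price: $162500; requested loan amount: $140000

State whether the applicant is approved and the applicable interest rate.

Approved at 14.125%

Credit score 603 ≥ 593 (meets minimum)
Employment 75 ≥ 12 months
Total monthly debts = (425 + 840 + 655 + 85 + 1,760) = 3,765. DTI: 3,765 ÷ 8,800 = 42.8%, within the 45% cap
LTV = 140,000/162,500 = 86.2% ≤ 90%
Reserves = 3,860/840 = 4.6 months ≥ 3
All requirements met. Score 603 falls in the 593–628 tier → 14.125%.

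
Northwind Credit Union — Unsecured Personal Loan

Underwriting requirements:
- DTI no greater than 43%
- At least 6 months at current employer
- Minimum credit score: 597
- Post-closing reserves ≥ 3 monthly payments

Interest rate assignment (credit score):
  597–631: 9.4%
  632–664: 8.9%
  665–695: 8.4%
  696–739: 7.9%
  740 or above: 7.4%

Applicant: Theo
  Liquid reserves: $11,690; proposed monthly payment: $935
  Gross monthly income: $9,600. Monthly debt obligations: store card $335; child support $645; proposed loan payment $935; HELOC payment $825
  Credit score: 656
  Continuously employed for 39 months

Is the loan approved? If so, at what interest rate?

Credit score 656 ≥ 597 (meets minimum)
Total monthly debts = (335 + 645 + 935 + 825) = 2,740. Debt-to-income = 2,740/9,600 = 28.5% — meets 43% limit
Liquid reserves cover 11,690/935 = 12.5 months — ≥ 3 required
Employment 39 ≥ 6 months
All requirements met. Score 656 falls in the 632–664 tier → 8.9%.

Approved at 8.9%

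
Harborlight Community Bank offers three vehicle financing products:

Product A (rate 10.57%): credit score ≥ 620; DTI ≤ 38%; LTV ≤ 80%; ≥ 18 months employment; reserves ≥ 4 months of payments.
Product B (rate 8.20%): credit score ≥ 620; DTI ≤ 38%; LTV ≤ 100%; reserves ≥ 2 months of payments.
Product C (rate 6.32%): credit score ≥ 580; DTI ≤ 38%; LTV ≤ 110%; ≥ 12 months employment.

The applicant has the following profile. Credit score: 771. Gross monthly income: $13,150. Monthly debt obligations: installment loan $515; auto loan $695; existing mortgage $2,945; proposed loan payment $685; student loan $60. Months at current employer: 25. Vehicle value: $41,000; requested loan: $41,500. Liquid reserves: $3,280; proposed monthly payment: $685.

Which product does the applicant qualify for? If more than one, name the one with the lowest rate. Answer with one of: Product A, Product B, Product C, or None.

Product C

Total debts = (515 + 695 + 2,945 + 685 + 60) = 4,900; DTI = 4,900/13,150 = 37.3%.
LTV = 41,500/41,000 = 101.2%.
Reserves = 3,280/685 = 4.8 months.
Product A: score 771 ≥ 620; DTI 37.3% ≤ 38%; LTV 101.2% > 80%; employment 25 ≥ 18 mo; reserves 4.8 ≥ 4 mo → does not qualify.
Product B: score 771 ≥ 620; DTI 37.3% ≤ 38%; LTV 101.2% > 100%; reserves 4.8 ≥ 2 mo → does not qualify.
Product C: score 771 ≥ 580; DTI 37.3% ≤ 38%; LTV 101.2% ≤ 110%; employment 25 ≥ 12 mo → qualifies.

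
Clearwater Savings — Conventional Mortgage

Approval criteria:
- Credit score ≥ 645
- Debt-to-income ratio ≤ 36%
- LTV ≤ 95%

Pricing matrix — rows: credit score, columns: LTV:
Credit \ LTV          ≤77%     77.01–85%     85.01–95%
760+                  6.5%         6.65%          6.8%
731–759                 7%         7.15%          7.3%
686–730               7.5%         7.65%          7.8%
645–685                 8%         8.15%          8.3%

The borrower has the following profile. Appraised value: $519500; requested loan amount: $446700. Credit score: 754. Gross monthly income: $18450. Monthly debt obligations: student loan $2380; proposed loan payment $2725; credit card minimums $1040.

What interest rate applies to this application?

7.3%

Credit score 754 ≥ 645; Total monthly debts = (2,380 + 2,725 + 1,040) = 6,145. DTI: 6,145 ÷ 18,450 = 33.3%, within the 36% cap
Loan-to-value = 446,700/519,500 = 86% — pass (95% max)
Score 754 is in the 731–759 band; LTV 86% is in the 85.01–95% band → 7.3%.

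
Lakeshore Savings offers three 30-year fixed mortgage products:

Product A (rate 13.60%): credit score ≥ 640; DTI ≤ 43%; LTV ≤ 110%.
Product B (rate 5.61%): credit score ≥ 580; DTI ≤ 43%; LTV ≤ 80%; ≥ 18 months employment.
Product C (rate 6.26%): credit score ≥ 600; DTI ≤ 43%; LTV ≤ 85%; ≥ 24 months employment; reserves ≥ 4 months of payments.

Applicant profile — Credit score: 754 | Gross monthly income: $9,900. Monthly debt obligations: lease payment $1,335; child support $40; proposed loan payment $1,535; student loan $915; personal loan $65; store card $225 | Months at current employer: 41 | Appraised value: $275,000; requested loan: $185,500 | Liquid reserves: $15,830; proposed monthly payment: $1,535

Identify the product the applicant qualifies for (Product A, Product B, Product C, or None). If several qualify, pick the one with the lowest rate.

Total debts = (1,335 + 40 + 1,535 + 915 + 65 + 225) = 4,115; DTI = 4,115/9,900 = 41.6%.
LTV = 185,500/275,000 = 67.5%.
Reserves = 15,830/1,535 = 10.3 months.
Product A: score 754 ≥ 640; DTI 41.6% ≤ 43%; LTV 67.5% ≤ 110% → qualifies.
Product B: score 754 ≥ 580; DTI 41.6% ≤ 43%; LTV 67.5% ≤ 80%; employment 41 ≥ 18 mo → qualifies.
Product C: score 754 ≥ 600; DTI 41.6% ≤ 43%; LTV 67.5% ≤ 85%; employment 41 ≥ 24 mo; reserves 10.3 ≥ 4 mo → qualifies.
Qualifying: Product A, Product B, Product C. Lowest rate is 5.61% → Product B.

Product B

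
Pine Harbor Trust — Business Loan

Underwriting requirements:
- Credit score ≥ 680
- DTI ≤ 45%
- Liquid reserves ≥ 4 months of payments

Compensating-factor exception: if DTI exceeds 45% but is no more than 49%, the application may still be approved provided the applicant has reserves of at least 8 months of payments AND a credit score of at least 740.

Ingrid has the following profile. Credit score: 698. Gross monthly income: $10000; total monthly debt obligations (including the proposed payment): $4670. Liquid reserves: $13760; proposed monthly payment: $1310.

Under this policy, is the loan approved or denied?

Denied

Credit score 698 ≥ 680 (meets base)
DTI: 4,670 ÷ 10,000 = 46.7%, over the 45% base limit.
Reserves: 13,760 ÷ 1,310 = 10.5 months (meets 4-month minimum)
46.7% falls in the override range (45%–49%), so the compensating-factor test applies.
Reserves 10.5 ≥ 8 months; credit score 698 < 740.
Override conditions not both satisfied; exception does not apply.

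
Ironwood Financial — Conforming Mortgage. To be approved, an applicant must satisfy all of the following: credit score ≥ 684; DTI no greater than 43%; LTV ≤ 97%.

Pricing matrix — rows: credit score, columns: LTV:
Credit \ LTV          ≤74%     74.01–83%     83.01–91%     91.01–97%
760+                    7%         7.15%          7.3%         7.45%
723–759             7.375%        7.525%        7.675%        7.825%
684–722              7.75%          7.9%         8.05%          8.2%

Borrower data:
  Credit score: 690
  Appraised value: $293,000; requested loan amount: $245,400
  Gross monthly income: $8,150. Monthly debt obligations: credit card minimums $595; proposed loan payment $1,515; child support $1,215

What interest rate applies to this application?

Credit score 690 ≥ 684; Total monthly debts = (595 + 1,515 + 1,215) = 3,325. Debt-to-income = 3,325/8,150 = 40.8% — meets 43% limit
LTV = 245,400/293,000 = 83.8% ≤ 97%
Score 690 is in the 684–722 band; LTV 83.8% is in the 83.01–91% band → 8.05%.

8.05%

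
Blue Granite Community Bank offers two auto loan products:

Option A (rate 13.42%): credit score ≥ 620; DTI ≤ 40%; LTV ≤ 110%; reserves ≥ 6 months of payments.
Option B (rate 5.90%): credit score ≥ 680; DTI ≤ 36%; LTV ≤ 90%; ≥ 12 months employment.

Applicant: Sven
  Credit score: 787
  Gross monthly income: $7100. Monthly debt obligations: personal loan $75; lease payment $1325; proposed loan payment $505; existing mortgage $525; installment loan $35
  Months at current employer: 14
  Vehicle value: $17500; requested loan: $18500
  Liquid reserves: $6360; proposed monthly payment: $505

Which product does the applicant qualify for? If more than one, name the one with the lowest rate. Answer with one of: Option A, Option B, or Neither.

Option A

Total debts = (75 + 1,325 + 505 + 525 + 35) = 2,465; DTI = 2,465/7,100 = 34.7%.
LTV = 18,500/17,500 = 105.7%.
Reserves = 6,360/505 = 12.6 months.
Option A: score 787 ≥ 620; DTI 34.7% ≤ 40%; LTV 105.7% ≤ 110%; reserves 12.6 ≥ 6 mo → qualifies.
Option B: score 787 ≥ 680; DTI 34.7% ≤ 36%; LTV 105.7% > 90%; employment 14 ≥ 12 mo → does not qualify.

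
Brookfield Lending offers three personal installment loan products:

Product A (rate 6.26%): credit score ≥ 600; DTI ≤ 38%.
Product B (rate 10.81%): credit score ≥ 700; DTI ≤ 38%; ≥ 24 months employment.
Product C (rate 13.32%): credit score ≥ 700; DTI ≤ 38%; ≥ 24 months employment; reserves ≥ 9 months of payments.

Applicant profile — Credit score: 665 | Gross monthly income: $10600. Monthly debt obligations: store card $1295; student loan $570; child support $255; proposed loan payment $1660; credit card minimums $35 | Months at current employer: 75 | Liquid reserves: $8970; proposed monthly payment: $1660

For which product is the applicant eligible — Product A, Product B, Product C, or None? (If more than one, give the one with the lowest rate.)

Product A

Total debts = (1,295 + 570 + 255 + 1,660 + 35) = 3,815; DTI = 3,815/10,600 = 36%.
Reserves = 8,970/1,660 = 5.4 months.
Product A: score 665 ≥ 600; DTI 36% ≤ 38% → qualifies.
Product B: score 665 < 700; DTI 36% ≤ 38%; employment 75 ≥ 24 mo → does not qualify.
Product C: score 665 < 700; DTI 36% ≤ 38%; employment 75 ≥ 24 mo; reserves 5.4 < 9 mo → does not qualify.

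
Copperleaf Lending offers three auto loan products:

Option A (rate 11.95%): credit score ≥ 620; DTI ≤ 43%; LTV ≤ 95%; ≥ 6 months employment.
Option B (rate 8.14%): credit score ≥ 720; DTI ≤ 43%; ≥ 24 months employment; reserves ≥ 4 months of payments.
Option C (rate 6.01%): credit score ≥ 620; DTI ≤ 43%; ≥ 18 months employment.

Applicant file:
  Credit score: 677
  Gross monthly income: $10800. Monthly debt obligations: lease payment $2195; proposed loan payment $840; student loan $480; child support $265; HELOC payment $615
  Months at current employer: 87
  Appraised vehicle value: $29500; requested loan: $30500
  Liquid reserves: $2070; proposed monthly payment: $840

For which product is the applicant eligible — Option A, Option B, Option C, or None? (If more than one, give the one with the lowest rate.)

Option C

Total debts = (2,195 + 840 + 480 + 265 + 615) = 4,395; DTI = 4,395/10,800 = 40.7%.
LTV = 30,500/29,500 = 103.4%.
Reserves = 2,070/840 = 2.5 months.
Option A: score 677 ≥ 620; DTI 40.7% ≤ 43%; LTV 103.4% > 95%; employment 87 ≥ 6 mo → does not qualify.
Option B: score 677 < 720; DTI 40.7% ≤ 43%; employment 87 ≥ 24 mo; reserves 2.5 < 4 mo → does not qualify.
Option C: score 677 ≥ 620; DTI 40.7% ≤ 43%; employment 87 ≥ 18 mo → qualifies.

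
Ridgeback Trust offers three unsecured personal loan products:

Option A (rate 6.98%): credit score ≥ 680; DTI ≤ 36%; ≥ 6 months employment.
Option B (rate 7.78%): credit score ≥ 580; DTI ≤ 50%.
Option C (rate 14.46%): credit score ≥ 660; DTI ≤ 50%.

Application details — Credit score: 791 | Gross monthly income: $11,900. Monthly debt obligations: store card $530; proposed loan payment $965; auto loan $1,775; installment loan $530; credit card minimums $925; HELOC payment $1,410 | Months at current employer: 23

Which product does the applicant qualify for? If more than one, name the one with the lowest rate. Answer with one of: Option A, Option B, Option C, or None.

None

Total debts = (530 + 965 + 1,775 + 530 + 925 + 1,410) = 6,135; DTI = 6,135/11,900 = 51.6%.
Option A: score 791 ≥ 680; DTI 51.6% > 36%; employment 23 ≥ 6 mo → does not qualify.
Option B: score 791 ≥ 580; DTI 51.6% > 50% → does not qualify.
Option C: score 791 ≥ 660; DTI 51.6% > 50% → does not qualify.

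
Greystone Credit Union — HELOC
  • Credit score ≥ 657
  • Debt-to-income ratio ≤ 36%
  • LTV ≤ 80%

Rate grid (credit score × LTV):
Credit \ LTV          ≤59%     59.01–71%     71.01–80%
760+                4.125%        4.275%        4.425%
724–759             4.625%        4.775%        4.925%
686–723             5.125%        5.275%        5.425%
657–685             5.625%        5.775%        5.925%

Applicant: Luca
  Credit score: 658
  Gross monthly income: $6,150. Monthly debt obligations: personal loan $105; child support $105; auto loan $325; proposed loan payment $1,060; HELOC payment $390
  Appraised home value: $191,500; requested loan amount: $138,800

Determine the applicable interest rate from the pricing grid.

5.925%

Credit score 658 ≥ 657; Total monthly debts = (105 + 105 + 325 + 1,060 + 390) = 1,985. DTI: 1,985 ÷ 6,150 = 32.3%, within the 36% cap
LTV = 138,800/191,500 = 72.5% ≤ 80%
Credit 658 → row 657–685; LTV 72.5% → column 71.01–80%. Grid cell → 5.925%.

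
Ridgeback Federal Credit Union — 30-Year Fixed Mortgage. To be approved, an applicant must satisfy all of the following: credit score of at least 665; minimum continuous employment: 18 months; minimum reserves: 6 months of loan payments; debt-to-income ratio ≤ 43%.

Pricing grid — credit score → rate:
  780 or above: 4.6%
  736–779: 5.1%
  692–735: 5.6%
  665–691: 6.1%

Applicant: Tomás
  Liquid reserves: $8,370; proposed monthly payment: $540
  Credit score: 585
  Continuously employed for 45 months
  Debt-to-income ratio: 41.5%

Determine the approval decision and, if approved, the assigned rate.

Denied

Credit score 585 < 665 (below minimum)
Employment 45 ≥ 18 months
Reserves: 8,370 ÷ 540 = 15.5 months (meets 6-month minimum)
Debt-to-income 41.5% vs 43% cap — pass
Not all requirements met → denied.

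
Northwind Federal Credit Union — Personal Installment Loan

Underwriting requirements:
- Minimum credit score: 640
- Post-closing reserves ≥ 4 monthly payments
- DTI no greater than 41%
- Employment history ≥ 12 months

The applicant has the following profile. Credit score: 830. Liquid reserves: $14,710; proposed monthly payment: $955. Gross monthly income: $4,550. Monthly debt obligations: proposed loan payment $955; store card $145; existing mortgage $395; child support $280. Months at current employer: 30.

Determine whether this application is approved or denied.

Credit score 830 ≥ 640 (meets)
Reserves: 14,710 ÷ 955 = 15.4 months (meets 4-month minimum)
Total monthly debts = (955 + 145 + 395 + 280) = 1,775. DTI: 1,775 ÷ 4,550 = 39%, within the 41% cap
Employment 30 ≥ 12 months
All criteria satisfied.

Approved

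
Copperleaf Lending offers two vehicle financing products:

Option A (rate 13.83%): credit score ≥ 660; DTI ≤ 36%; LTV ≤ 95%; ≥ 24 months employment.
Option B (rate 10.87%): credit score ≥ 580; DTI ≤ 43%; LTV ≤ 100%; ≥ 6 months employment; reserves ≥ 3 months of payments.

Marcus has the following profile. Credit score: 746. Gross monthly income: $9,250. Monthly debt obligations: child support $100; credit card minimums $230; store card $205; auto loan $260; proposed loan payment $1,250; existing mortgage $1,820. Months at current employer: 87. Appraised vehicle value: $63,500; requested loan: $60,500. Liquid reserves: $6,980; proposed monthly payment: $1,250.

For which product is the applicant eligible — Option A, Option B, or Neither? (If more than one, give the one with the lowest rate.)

Option B

Total debts = (100 + 230 + 205 + 260 + 1,250 + 1,820) = 3,865; DTI = 3,865/9,250 = 41.8%.
LTV = 60,500/63,500 = 95.3%.
Reserves = 6,980/1,250 = 5.6 months.
Option A: score 746 ≥ 660; DTI 41.8% > 36%; LTV 95.3% > 95%; employment 87 ≥ 24 mo → does not qualify.
Option B: score 746 ≥ 580; DTI 41.8% ≤ 43%; LTV 95.3% ≤ 100%; employment 87 ≥ 6 mo; reserves 5.6 ≥ 3 mo → qualifies.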